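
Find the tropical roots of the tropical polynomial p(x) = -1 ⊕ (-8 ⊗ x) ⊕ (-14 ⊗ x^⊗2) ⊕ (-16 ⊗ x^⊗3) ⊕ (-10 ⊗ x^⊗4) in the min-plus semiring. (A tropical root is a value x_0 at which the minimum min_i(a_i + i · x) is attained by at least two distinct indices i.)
Roots: {-6, 2, 6, 7}

Each tropical root is a break point of the lower envelope of the lines y = a_i + i · x (there are 5 lines, with slopes 0, 1, ..., 4). Only the lines that attain the minimum somewhere contribute to roots; other lines are dominated. Here the surviving (envelope) indices are i = 4, i = 3, i = 2, i = 1, i = 0.
Intersections between consecutive envelope lines give the roots: for adjacent envelope indices i < j the intersection is x = (a_i − a_j) / (j − i). Reading off the sorted break points: {-6, 2, 6, 7}.
Verification: at each break x_0, at least two indices attain the minimum of min_i(a_i + i · x_0).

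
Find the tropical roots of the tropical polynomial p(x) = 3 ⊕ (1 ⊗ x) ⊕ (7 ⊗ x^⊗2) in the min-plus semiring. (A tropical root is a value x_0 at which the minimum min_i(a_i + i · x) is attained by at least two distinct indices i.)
Roots: {-6, 2}

Each tropical root is a break point of the lower envelope of the lines y = a_i + i · x (there are 3 lines, with slopes 0, 1, ..., 2). Only the lines that attain the minimum somewhere contribute to roots; other lines are dominated. Here the surviving (envelope) indices are i = 2, i = 1, i = 0.
Intersections between consecutive envelope lines give the roots: for adjacent envelope indices i < j the intersection is x = (a_i − a_j) / (j − i). Reading off the sorted break points: {-6, 2}.
Verification: at each break x_0, at least two indices attain the minimum of min_i(a_i + i · x_0).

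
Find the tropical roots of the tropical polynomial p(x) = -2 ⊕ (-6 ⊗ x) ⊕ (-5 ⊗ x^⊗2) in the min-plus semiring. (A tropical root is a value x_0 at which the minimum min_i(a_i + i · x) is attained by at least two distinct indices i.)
Roots: {-1, 4}

Each tropical root is a break point of the lower envelope of the lines y = a_i + i · x (there are 3 lines, with slopes 0, 1, ..., 2). Only the lines that attain the minimum somewhere contribute to roots; other lines are dominated. Here the surviving (envelope) indices are i = 2, i = 1, i = 0.
Intersections between consecutive envelope lines give the roots: for adjacent envelope indices i < j the intersection is x = (a_i − a_j) / (j − i). Reading off the sorted break points: {-1, 4}.
Verification: at each break x_0, at least two indices attain the minimum of min_i(a_i + i · x_0).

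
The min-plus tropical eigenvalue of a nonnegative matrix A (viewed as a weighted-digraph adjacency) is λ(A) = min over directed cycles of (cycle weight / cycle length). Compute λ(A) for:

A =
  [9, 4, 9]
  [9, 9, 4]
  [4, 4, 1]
λ(A) = 1

Enumerate directed cycles and compute their means (weight / length). Sample:
  cycle 0 → 0: weight = 9, length = 1, mean = 9/1 ≈ 9.000
  cycle 1 → 1: weight = 9, length = 1, mean = 9/1 ≈ 9.000
  cycle 2 → 2: weight = 1, length = 1, mean = 1/1 ≈ 1.000
  cycle 0 → 1 → 0: weight = 13, length = 2, mean = 13/2 ≈ 6.500
  cycle 0 → 2 → 0: weight = 13, length = 2, mean = 13/2 ≈ 6.500
  cycle 1 → 0 → 1: weight = 13, length = 2, mean = 13/2 ≈ 6.500
Minimum mean = 1.000, attained e.g. along the cycle 2 → 2 with weight 1 and length 1. So λ(A) = 1/1 = 1.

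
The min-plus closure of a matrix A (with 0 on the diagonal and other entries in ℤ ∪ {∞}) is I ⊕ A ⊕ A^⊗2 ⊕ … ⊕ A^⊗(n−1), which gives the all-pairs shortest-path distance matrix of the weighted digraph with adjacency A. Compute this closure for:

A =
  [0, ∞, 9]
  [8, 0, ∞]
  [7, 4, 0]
Closure =
  [0, 13, 9]
  [8, 0, 17]
  [7, 4, 0]

This is the Floyd-Warshall all-pairs shortest-path computation. For each intermediate vertex k = 0, 1, …, 2, update dist[i][j] ← min(dist[i][j], dist[i][k] + dist[k][j]). The final matrix gives, for each (i, j), the minimum total weight of any directed path from i to j (possibly empty when i = j).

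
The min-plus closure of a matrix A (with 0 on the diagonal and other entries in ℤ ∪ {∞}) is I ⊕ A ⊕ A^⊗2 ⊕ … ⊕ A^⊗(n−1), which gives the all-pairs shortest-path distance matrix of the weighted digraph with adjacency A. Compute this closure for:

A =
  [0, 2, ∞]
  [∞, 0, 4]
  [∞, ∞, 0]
Closure =
  [0, 2, 6]
  [∞, 0, 4]
  [∞, ∞, 0]

This is the Floyd-Warshall all-pairs shortest-path computation. For each intermediate vertex k = 0, 1, …, 2, update dist[i][j] ← min(dist[i][j], dist[i][k] + dist[k][j]). The final matrix gives, for each (i, j), the minimum total weight of any directed path from i to j (possibly empty when i = j).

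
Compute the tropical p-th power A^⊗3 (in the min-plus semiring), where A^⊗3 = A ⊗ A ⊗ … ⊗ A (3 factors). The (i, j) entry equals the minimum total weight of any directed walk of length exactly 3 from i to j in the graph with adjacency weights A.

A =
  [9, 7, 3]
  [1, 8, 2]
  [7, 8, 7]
A^⊗3 =
  [12, 15, 11]
  [9, 12, 10]
  [15, 16, 12]

Each entry (A^⊗3)_ij equals the minimum over all length-3 walks i = v_0 → v_1 → … → v_3 = j of Σ_t A[v_t][v_{t+1}]. For example, for (i, j) = (0, 2) we minimise over 9 possible intermediate vertex sequences; the minimum is 11, attained along the walk 0 → 1 → 0 → 2.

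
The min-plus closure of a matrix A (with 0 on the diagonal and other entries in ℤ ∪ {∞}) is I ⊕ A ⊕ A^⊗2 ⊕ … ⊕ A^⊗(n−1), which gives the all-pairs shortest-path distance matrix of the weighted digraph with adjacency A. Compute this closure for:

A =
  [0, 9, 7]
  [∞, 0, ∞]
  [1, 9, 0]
Closure =
  [0, 9, 7]
  [∞, 0, ∞]
  [1, 9, 0]

This is the Floyd-Warshall all-pairs shortest-path computation. For each intermediate vertex k = 0, 1, …, 2, update dist[i][j] ← min(dist[i][j], dist[i][k] + dist[k][j]). The final matrix gives, for each (i, j), the minimum total weight of any directed path from i to j (possibly empty when i = j).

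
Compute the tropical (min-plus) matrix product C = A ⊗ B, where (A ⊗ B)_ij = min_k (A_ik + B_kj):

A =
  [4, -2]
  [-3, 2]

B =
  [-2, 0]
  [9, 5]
A ⊗ B =
  [2, 3]
  [-5, -3]

Apply the min-plus product entry-by-entry:
  C[0][0] = min over k of (A[0][0] + B[0][0] = 4 + -2 = 2, A[0][1] + B[1][0] = -2 + 9 = 7) = 2 (attained at k = 0)
  C[0][1] = min over k of (A[0][0] + B[0][1] = 4 + 0 = 4, A[0][1] + B[1][1] = -2 + 5 = 3) = 3 (attained at k = 1)
  C[1][0] = min over k of (A[1][0] + B[0][0] = -3 + -2 = -5, A[1][1] + B[1][0] = 2 + 9 = 11) = -5 (attained at k = 0)
  C[1][1] = min over k of (A[1][0] + B[0][1] = -3 + 0 = -3, A[1][1] + B[1][1] = 2 + 5 = 7) = -3 (attained at k = 0)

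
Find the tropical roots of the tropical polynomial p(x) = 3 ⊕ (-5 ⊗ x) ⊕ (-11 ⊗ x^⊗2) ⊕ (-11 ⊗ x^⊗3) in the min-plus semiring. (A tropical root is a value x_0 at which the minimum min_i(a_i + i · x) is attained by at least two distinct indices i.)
Roots: {0, 6, 8}

Each tropical root is a break point of the lower envelope of the lines y = a_i + i · x (there are 4 lines, with slopes 0, 1, ..., 3). Only the lines that attain the minimum somewhere contribute to roots; other lines are dominated. Here the surviving (envelope) indices are i = 3, i = 2, i = 1, i = 0.
Intersections between consecutive envelope lines give the roots: for adjacent envelope indices i < j the intersection is x = (a_i − a_j) / (j − i). Reading off the sorted break points: {0, 6, 8}.
Verification: at each break x_0, at least two indices attain the minimum of min_i(a_i + i · x_0).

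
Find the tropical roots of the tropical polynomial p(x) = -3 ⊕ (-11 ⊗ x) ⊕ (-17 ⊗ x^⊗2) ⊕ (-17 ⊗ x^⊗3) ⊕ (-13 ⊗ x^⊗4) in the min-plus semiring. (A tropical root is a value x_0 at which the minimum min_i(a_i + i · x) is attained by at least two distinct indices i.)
Roots: {-4, 0, 6, 8}

Each tropical root is a break point of the lower envelope of the lines y = a_i + i · x (there are 5 lines, with slopes 0, 1, ..., 4). Only the lines that attain the minimum somewhere contribute to roots; other lines are dominated. Here the surviving (envelope) indices are i = 4, i = 3, i = 2, i = 1, i = 0.
Intersections between consecutive envelope lines give the roots: for adjacent envelope indices i < j the intersection is x = (a_i − a_j) / (j − i). Reading off the sorted break points: {-4, 0, 6, 8}.
Verification: at each break x_0, at least two indices attain the minimum of min_i(a_i + i · x_0).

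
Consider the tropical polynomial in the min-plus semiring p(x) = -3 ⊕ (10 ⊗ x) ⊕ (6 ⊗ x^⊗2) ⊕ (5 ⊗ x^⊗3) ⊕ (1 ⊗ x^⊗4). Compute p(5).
p(5) = -3

A tropical monomial a ⊗ x^⊗i evaluates to a + i · x. Evaluating each term at x = 5:
  Term 0 contributes -3 + 0 · 5 = -3
  Term 1 contributes 10 + 1 · 5 = 15
  Term 2 contributes 6 + 2 · 5 = 16
  Term 3 contributes 5 + 3 · 5 = 20
  Term 4 contributes 1 + 4 · 5 = 21
p(5) = ⊕ of these = min[-3, 15, 16, 20, 21] = -3.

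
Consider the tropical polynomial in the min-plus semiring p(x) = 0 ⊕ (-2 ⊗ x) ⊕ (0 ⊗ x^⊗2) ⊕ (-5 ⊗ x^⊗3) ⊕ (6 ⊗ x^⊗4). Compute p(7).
p(7) = 0

A tropical monomial a ⊗ x^⊗i evaluates to a + i · x. Evaluating each term at x = 7:
  Term 0 contributes 0 + 0 · 7 = 0
  Term 1 contributes -2 + 1 · 7 = 5
  Term 2 contributes 0 + 2 · 7 = 14
  Term 3 contributes -5 + 3 · 7 = 16
  Term 4 contributes 6 + 4 · 7 = 34
p(7) = ⊕ of these = min[0, 5, 14, 16, 34] = 0.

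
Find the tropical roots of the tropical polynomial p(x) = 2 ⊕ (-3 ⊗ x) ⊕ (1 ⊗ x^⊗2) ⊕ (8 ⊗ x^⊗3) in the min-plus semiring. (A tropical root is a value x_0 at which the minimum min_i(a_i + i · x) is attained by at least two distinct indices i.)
Roots: {-7, -4, 5}

Each tropical root is a break point of the lower envelope of the lines y = a_i + i · x (there are 4 lines, with slopes 0, 1, ..., 3). Only the lines that attain the minimum somewhere contribute to roots; other lines are dominated. Here the surviving (envelope) indices are i = 3, i = 2, i = 1, i = 0.
Intersections between consecutive envelope lines give the roots: for adjacent envelope indices i < j the intersection is x = (a_i − a_j) / (j − i). Reading off the sorted break points: {-7, -4, 5}.
Verification: at each break x_0, at least two indices attain the minimum of min_i(a_i + i · x_0).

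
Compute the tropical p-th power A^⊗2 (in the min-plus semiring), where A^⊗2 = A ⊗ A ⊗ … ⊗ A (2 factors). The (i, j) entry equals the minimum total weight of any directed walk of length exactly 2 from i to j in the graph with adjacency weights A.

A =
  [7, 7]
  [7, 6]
A^⊗2 =
  [14, 13]
  [13, 12]

Each entry (A^⊗2)_ij equals the minimum over all length-2 walks i = v_0 → v_1 → … → v_2 = j of Σ_t A[v_t][v_{t+1}]. For example, for (i, j) = (0, 1) we minimise over 2 possible intermediate vertex sequences; the minimum is 13, attained along the walk 0 → 1 → 1.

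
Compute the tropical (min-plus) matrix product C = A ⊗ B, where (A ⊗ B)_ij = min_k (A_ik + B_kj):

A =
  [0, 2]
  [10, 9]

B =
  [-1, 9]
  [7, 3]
A ⊗ B =
  [-1, 5]
  [9, 12]

Apply the min-plus product entry-by-entry:
  C[0][0] = min over k of (A[0][0] + B[0][0] = 0 + -1 = -1, A[0][1] + B[1][0] = 2 + 7 = 9) = -1 (attained at k = 0)
  C[0][1] = min over k of (A[0][0] + B[0][1] = 0 + 9 = 9, A[0][1] + B[1][1] = 2 + 3 = 5) = 5 (attained at k = 1)
  C[1][0] = min over k of (A[1][0] + B[0][0] = 10 + -1 = 9, A[1][1] + B[1][0] = 9 + 7 = 16) = 9 (attained at k = 0)
  C[1][1] = min over k of (A[1][0] + B[0][1] = 10 + 9 = 19, A[1][1] + B[1][1] = 9 + 3 = 12) = 12 (attained at k = 1)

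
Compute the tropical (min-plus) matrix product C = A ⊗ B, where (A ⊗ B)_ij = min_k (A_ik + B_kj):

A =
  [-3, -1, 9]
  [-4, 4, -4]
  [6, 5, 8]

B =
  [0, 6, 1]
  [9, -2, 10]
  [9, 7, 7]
A ⊗ B =
  [-3, -3, -2]
  [-4, 2, -3]
  [6, 3, 7]

Apply the min-plus product entry-by-entry:
  C[0][0] = min over k of (A[0][0] + B[0][0] = -3 + 0 = -3, A[0][1] + B[1][0] = -1 + 9 = 8, A[0][2] + B[2][0] = 9 + 9 = 18) = -3 (attained at k = 0)
  C[0][1] = min over k of (A[0][0] + B[0][1] = -3 + 6 = 3, A[0][1] + B[1][1] = -1 + -2 = -3, A[0][2] + B[2][1] = 9 + 7 = 16) = -3 (attained at k = 1)
  C[0][2] = min over k of (A[0][0] + B[0][2] = -3 + 1 = -2, A[0][1] + B[1][2] = -1 + 10 = 9, A[0][2] + B[2][2] = 9 + 7 = 16) = -2 (attained at k = 0)
  C[1][0] = min over k of (A[1][0] + B[0][0] = -4 + 0 = -4, A[1][1] + B[1][0] = 4 + 9 = 13, A[1][2] + B[2][0] = -4 + 9 = 5) = -4 (attained at k = 0)
  C[1][1] = min over k of (A[1][0] + B[0][1] = -4 + 6 = 2, A[1][1] + B[1][1] = 4 + -2 = 2, A[1][2] + B[2][1] = -4 + 7 = 3) = 2 (attained at k = 0)
  C[1][2] = min over k of (A[1][0] + B[0][2] = -4 + 1 = -3, A[1][1] + B[1][2] = 4 + 10 = 14, A[1][2] + B[2][2] = -4 + 7 = 3) = -3 (attained at k = 0)
  C[2][0] = min over k of (A[2][0] + B[0][0] = 6 + 0 = 6, A[2][1] + B[1][0] = 5 + 9 = 14, A[2][2] + B[2][0] = 8 + 9 = 17) = 6 (attained at k = 0)
  C[2][1] = min over k of (A[2][0] + B[0][1] = 6 + 6 = 12, A[2][1] + B[1][1] = 5 + -2 = 3, A[2][2] + B[2][1] = 8 + 7 = 15) = 3 (attained at k = 1)
  C[2][2] = min over k of (A[2][0] + B[0][2] = 6 + 1 = 7, A[2][1] + B[1][2] = 5 + 10 = 15, A[2][2] + B[2][2] = 8 + 7 = 15) = 7 (attained at k = 0)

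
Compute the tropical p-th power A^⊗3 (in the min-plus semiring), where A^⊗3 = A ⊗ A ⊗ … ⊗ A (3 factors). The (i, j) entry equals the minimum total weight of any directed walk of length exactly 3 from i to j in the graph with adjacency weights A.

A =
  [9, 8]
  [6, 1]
A^⊗3 =
  [15, 10]
  [8, 3]

Each entry (A^⊗3)_ij equals the minimum over all length-3 walks i = v_0 → v_1 → … → v_3 = j of Σ_t A[v_t][v_{t+1}]. For example, for (i, j) = (0, 1) we minimise over 4 possible intermediate vertex sequences; the minimum is 10, attained along the walk 0 → 1 → 1 → 1.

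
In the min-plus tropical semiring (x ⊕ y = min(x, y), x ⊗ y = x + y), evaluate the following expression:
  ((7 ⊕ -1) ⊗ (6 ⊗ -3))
((7 ⊕ -1) ⊗ (6 ⊗ -3)) = 2

Expand innermost to outermost. Recall ⊕ takes the minimum of its arguments and ⊗ takes their sum. Working out the expression ((7 ⊕ -1) ⊗ (6 ⊗ -3)) gives 2.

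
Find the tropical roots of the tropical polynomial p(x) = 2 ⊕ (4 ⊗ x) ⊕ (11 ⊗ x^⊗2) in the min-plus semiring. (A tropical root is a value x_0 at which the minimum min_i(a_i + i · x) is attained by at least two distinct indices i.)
Roots: {-7, -2}

Each tropical root is a break point of the lower envelope of the lines y = a_i + i · x (there are 3 lines, with slopes 0, 1, ..., 2). Only the lines that attain the minimum somewhere contribute to roots; other lines are dominated. Here the surviving (envelope) indices are i = 2, i = 1, i = 0.
Intersections between consecutive envelope lines give the roots: for adjacent envelope indices i < j the intersection is x = (a_i − a_j) / (j − i). Reading off the sorted break points: {-7, -2}.
Verification: at each break x_0, at least two indices attain the minimum of min_i(a_i + i · x_0).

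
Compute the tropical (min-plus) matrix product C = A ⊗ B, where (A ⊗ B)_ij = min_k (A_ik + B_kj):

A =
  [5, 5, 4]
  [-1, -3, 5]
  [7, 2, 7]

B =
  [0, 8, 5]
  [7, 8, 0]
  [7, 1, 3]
A ⊗ B =
  [5, 5, 5]
  [-1, 5, -3]
  [7, 8, 2]

Apply the min-plus product entry-by-entry:
  C[0][0] = min over k of (A[0][0] + B[0][0] = 5 + 0 = 5, A[0][1] + B[1][0] = 5 + 7 = 12, A[0][2] + B[2][0] = 4 + 7 = 11) = 5 (attained at k = 0)
  C[0][1] = min over k of (A[0][0] + B[0][1] = 5 + 8 = 13, A[0][1] + B[1][1] = 5 + 8 = 13, A[0][2] + B[2][1] = 4 + 1 = 5) = 5 (attained at k = 2)
  C[0][2] = min over k of (A[0][0] + B[0][2] = 5 + 5 = 10, A[0][1] + B[1][2] = 5 + 0 = 5, A[0][2] + B[2][2] = 4 + 3 = 7) = 5 (attained at k = 1)
  C[1][0] = min over k of (A[1][0] + B[0][0] = -1 + 0 = -1, A[1][1] + B[1][0] = -3 + 7 = 4, A[1][2] + B[2][0] = 5 + 7 = 12) = -1 (attained at k = 0)
  C[1][1] = min over k of (A[1][0] + B[0][1] = -1 + 8 = 7, A[1][1] + B[1][1] = -3 + 8 = 5, A[1][2] + B[2][1] = 5 + 1 = 6) = 5 (attained at k = 1)
  C[1][2] = min over k of (A[1][0] + B[0][2] = -1 + 5 = 4, A[1][1] + B[1][2] = -3 + 0 = -3, A[1][2] + B[2][2] = 5 + 3 = 8) = -3 (attained at k = 1)
  C[2][0] = min over k of (A[2][0] + B[0][0] = 7 + 0 = 7, A[2][1] + B[1][0] = 2 + 7 = 9, A[2][2] + B[2][0] = 7 + 7 = 14) = 7 (attained at k = 0)
  C[2][1] = min over k of (A[2][0] + B[0][1] = 7 + 8 = 15, A[2][1] + B[1][1] = 2 + 8 = 10, A[2][2] + B[2][1] = 7 + 1 = 8) = 8 (attained at k = 2)
  C[2][2] = min over k of (A[2][0] + B[0][2] = 7 + 5 = 12, A[2][1] + B[1][2] = 2 + 0 = 2, A[2][2] + B[2][2] = 7 + 3 = 10) = 2 (attained at k = 1)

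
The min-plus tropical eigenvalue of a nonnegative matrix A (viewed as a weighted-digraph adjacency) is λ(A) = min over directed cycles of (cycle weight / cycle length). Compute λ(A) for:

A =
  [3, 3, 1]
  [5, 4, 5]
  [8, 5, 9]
λ(A) = 3

Enumerate directed cycles and compute their means (weight / length). Sample:
  cycle 0 → 0: weight = 3, length = 1, mean = 3/1 ≈ 3.000
  cycle 1 → 1: weight = 4, length = 1, mean = 4/1 ≈ 4.000
  cycle 2 → 2: weight = 9, length = 1, mean = 9/1 ≈ 9.000
  cycle 0 → 1 → 0: weight = 8, length = 2, mean = 8/2 ≈ 4.000
  cycle 0 → 2 → 0: weight = 9, length = 2, mean = 9/2 ≈ 4.500
  cycle 1 → 0 → 1: weight = 8, length = 2, mean = 8/2 ≈ 4.000
Minimum mean = 3.000, attained e.g. along the cycle 0 → 0 with weight 3 and length 1. So λ(A) = 3/1 = 3.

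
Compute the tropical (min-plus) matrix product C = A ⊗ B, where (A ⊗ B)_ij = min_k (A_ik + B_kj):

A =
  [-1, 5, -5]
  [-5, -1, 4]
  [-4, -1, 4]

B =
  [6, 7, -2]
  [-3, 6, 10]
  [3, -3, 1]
A ⊗ B =
  [-2, -8, -4]
  [-4, 1, -7]
  [-4, 1, -6]

Apply the min-plus product entry-by-entry:
  C[0][0] = min over k of (A[0][0] + B[0][0] = -1 + 6 = 5, A[0][1] + B[1][0] = 5 + -3 = 2, A[0][2] + B[2][0] = -5 + 3 = -2) = -2 (attained at k = 2)
  C[0][1] = min over k of (A[0][0] + B[0][1] = -1 + 7 = 6, A[0][1] + B[1][1] = 5 + 6 = 11, A[0][2] + B[2][1] = -5 + -3 = -8) = -8 (attained at k = 2)
  C[0][2] = min over k of (A[0][0] + B[0][2] = -1 + -2 = -3, A[0][1] + B[1][2] = 5 + 10 = 15, A[0][2] + B[2][2] = -5 + 1 = -4) = -4 (attained at k = 2)
  C[1][0] = min over k of (A[1][0] + B[0][0] = -5 + 6 = 1, A[1][1] + B[1][0] = -1 + -3 = -4, A[1][2] + B[2][0] = 4 + 3 = 7) = -4 (attained at k = 1)
  C[1][1] = min over k of (A[1][0] + B[0][1] = -5 + 7 = 2, A[1][1] + B[1][1] = -1 + 6 = 5, A[1][2] + B[2][1] = 4 + -3 = 1) = 1 (attained at k = 2)
  C[1][2] = min over k of (A[1][0] + B[0][2] = -5 + -2 = -7, A[1][1] + B[1][2] = -1 + 10 = 9, A[1][2] + B[2][2] = 4 + 1 = 5) = -7 (attained at k = 0)
  C[2][0] = min over k of (A[2][0] + B[0][0] = -4 + 6 = 2, A[2][1] + B[1][0] = -1 + -3 = -4, A[2][2] + B[2][0] = 4 + 3 = 7) = -4 (attained at k = 1)
  C[2][1] = min over k of (A[2][0] + B[0][1] = -4 + 7 = 3, A[2][1] + B[1][1] = -1 + 6 = 5, A[2][2] + B[2][1] = 4 + -3 = 1) = 1 (attained at k = 2)
  C[2][2] = min over k of (A[2][0] + B[0][2] = -4 + -2 = -6, A[2][1] + B[1][2] = -1 + 10 = 9, A[2][2] + B[2][2] = 4 + 1 = 5) = -6 (attained at k = 0)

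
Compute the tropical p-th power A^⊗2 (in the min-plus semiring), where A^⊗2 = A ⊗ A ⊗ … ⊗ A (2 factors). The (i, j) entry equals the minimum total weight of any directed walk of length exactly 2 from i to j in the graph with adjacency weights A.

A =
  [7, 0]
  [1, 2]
A^⊗2 =
  [1, 2]
  [3, 1]

Each entry (A^⊗2)_ij equals the minimum over all length-2 walks i = v_0 → v_1 → … → v_2 = j of Σ_t A[v_t][v_{t+1}]. For example, for (i, j) = (0, 1) we minimise over 2 possible intermediate vertex sequences; the minimum is 2, attained along the walk 0 → 1 → 1.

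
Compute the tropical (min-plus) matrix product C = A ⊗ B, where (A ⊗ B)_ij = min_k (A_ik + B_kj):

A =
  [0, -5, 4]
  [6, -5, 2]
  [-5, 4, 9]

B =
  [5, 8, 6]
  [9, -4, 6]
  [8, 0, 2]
A ⊗ B =
  [4, -9, 1]
  [4, -9, 1]
  [0, 0, 1]

Apply the min-plus product entry-by-entry:
  C[0][0] = min over k of (A[0][0] + B[0][0] = 0 + 5 = 5, A[0][1] + B[1][0] = -5 + 9 = 4, A[0][2] + B[2][0] = 4 + 8 = 12) = 4 (attained at k = 1)
  C[0][1] = min over k of (A[0][0] + B[0][1] = 0 + 8 = 8, A[0][1] + B[1][1] = -5 + -4 = -9, A[0][2] + B[2][1] = 4 + 0 = 4) = -9 (attained at k = 1)
  C[0][2] = min over k of (A[0][0] + B[0][2] = 0 + 6 = 6, A[0][1] + B[1][2] = -5 + 6 = 1, A[0][2] + B[2][2] = 4 + 2 = 6) = 1 (attained at k = 1)
  C[1][0] = min over k of (A[1][0] + B[0][0] = 6 + 5 = 11, A[1][1] + B[1][0] = -5 + 9 = 4, A[1][2] + B[2][0] = 2 + 8 = 10) = 4 (attained at k = 1)
  C[1][1] = min over k of (A[1][0] + B[0][1] = 6 + 8 = 14, A[1][1] + B[1][1] = -5 + -4 = -9, A[1][2] + B[2][1] = 2 + 0 = 2) = -9 (attained at k = 1)
  C[1][2] = min over k of (A[1][0] + B[0][2] = 6 + 6 = 12, A[1][1] + B[1][2] = -5 + 6 = 1, A[1][2] + B[2][2] = 2 + 2 = 4) = 1 (attained at k = 1)
  C[2][0] = min over k of (A[2][0] + B[0][0] = -5 + 5 = 0, A[2][1] + B[1][0] = 4 + 9 = 13, A[2][2] + B[2][0] = 9 + 8 = 17) = 0 (attained at k = 0)
  C[2][1] = min over k of (A[2][0] + B[0][1] = -5 + 8 = 3, A[2][1] + B[1][1] = 4 + -4 = 0, A[2][2] + B[2][1] = 9 + 0 = 9) = 0 (attained at k = 1)
  C[2][2] = min over k of (A[2][0] + B[0][2] = -5 + 6 = 1, A[2][1] + B[1][2] = 4 + 6 = 10, A[2][2] + B[2][2] = 9 + 2 = 11) = 1 (attained at k = 0)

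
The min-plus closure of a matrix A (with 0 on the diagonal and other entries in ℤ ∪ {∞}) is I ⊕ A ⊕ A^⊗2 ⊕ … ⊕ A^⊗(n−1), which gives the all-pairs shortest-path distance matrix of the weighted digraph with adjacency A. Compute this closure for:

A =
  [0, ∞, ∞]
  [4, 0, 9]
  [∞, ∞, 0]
Closure =
  [0, ∞, ∞]
  [4, 0, 9]
  [∞, ∞, 0]

This is the Floyd-Warshall all-pairs shortest-path computation. For each intermediate vertex k = 0, 1, …, 2, update dist[i][j] ← min(dist[i][j], dist[i][k] + dist[k][j]). The final matrix gives, for each (i, j), the minimum total weight of any directed path from i to j (possibly empty when i = j).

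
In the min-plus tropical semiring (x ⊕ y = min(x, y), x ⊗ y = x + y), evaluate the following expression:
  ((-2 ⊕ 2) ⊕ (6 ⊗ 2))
((-2 ⊕ 2) ⊕ (6 ⊗ 2)) = -2

Expand innermost to outermost. Recall ⊕ takes the minimum of its arguments and ⊗ takes their sum. Working out the expression ((-2 ⊕ 2) ⊕ (6 ⊗ 2)) gives -2.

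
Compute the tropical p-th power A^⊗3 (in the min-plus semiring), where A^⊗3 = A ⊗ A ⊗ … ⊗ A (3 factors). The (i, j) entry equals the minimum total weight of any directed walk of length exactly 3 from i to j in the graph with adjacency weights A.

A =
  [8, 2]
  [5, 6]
A^⊗3 =
  [13, 9]
  [12, 13]

Each entry (A^⊗3)_ij equals the minimum over all length-3 walks i = v_0 → v_1 → … → v_3 = j of Σ_t A[v_t][v_{t+1}]. For example, for (i, j) = (0, 1) we minimise over 4 possible intermediate vertex sequences; the minimum is 9, attained along the walk 0 → 1 → 0 → 1.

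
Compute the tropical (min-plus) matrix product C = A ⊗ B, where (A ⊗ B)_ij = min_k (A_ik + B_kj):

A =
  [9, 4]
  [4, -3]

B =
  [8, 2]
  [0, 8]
A ⊗ B =
  [4, 11]
  [-3, 5]

Apply the min-plus product entry-by-entry:
  C[0][0] = min over k of (A[0][0] + B[0][0] = 9 + 8 = 17, A[0][1] + B[1][0] = 4 + 0 = 4) = 4 (attained at k = 1)
  C[0][1] = min over k of (A[0][0] + B[0][1] = 9 + 2 = 11, A[0][1] + B[1][1] = 4 + 8 = 12) = 11 (attained at k = 0)
  C[1][0] = min over k of (A[1][0] + B[0][0] = 4 + 8 = 12, A[1][1] + B[1][0] = -3 + 0 = -3) = -3 (attained at k = 1)
  C[1][1] = min over k of (A[1][0] + B[0][1] = 4 + 2 = 6, A[1][1] + B[1][1] = -3 + 8 = 5) = 5 (attained at k = 1)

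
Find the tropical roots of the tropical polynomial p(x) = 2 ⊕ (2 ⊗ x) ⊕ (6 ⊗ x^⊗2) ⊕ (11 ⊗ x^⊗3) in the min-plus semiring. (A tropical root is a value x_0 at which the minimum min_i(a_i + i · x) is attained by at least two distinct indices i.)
Roots: {-5, -4, 0}

Each tropical root is a break point of the lower envelope of the lines y = a_i + i · x (there are 4 lines, with slopes 0, 1, ..., 3). Only the lines that attain the minimum somewhere contribute to roots; other lines are dominated. Here the surviving (envelope) indices are i = 3, i = 2, i = 1, i = 0.
Intersections between consecutive envelope lines give the roots: for adjacent envelope indices i < j the intersection is x = (a_i − a_j) / (j − i). Reading off the sorted break points: {-5, -4, 0}.
Verification: at each break x_0, at least two indices attain the minimum of min_i(a_i + i · x_0).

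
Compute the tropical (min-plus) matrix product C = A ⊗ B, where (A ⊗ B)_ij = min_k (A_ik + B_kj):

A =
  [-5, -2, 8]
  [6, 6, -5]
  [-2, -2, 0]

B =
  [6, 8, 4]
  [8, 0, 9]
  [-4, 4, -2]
A ⊗ B =
  [1, -2, -1]
  [-9, -1, -7]
  [-4, -2, -2]

Apply the min-plus product entry-by-entry:
  C[0][0] = min over k of (A[0][0] + B[0][0] = -5 + 6 = 1, A[0][1] + B[1][0] = -2 + 8 = 6, A[0][2] + B[2][0] = 8 + -4 = 4) = 1 (attained at k = 0)
  C[0][1] = min over k of (A[0][0] + B[0][1] = -5 + 8 = 3, A[0][1] + B[1][1] = -2 + 0 = -2, A[0][2] + B[2][1] = 8 + 4 = 12) = -2 (attained at k = 1)
  C[0][2] = min over k of (A[0][0] + B[0][2] = -5 + 4 = -1, A[0][1] + B[1][2] = -2 + 9 = 7, A[0][2] + B[2][2] = 8 + -2 = 6) = -1 (attained at k = 0)
  C[1][0] = min over k of (A[1][0] + B[0][0] = 6 + 6 = 12, A[1][1] + B[1][0] = 6 + 8 = 14, A[1][2] + B[2][0] = -5 + -4 = -9) = -9 (attained at k = 2)
  C[1][1] = min over k of (A[1][0] + B[0][1] = 6 + 8 = 14, A[1][1] + B[1][1] = 6 + 0 = 6, A[1][2] + B[2][1] = -5 + 4 = -1) = -1 (attained at k = 2)
  C[1][2] = min over k of (A[1][0] + B[0][2] = 6 + 4 = 10, A[1][1] + B[1][2] = 6 + 9 = 15, A[1][2] + B[2][2] = -5 + -2 = -7) = -7 (attained at k = 2)
  C[2][0] = min over k of (A[2][0] + B[0][0] = -2 + 6 = 4, A[2][1] + B[1][0] = -2 + 8 = 6, A[2][2] + B[2][0] = 0 + -4 = -4) = -4 (attained at k = 2)
  C[2][1] = min over k of (A[2][0] + B[0][1] = -2 + 8 = 6, A[2][1] + B[1][1] = -2 + 0 = -2, A[2][2] + B[2][1] = 0 + 4 = 4) = -2 (attained at k = 1)
  C[2][2] = min over k of (A[2][0] + B[0][2] = -2 + 4 = 2, A[2][1] + B[1][2] = -2 + 9 = 7, A[2][2] + B[2][2] = 0 + -2 = -2) = -2 (attained at k = 2)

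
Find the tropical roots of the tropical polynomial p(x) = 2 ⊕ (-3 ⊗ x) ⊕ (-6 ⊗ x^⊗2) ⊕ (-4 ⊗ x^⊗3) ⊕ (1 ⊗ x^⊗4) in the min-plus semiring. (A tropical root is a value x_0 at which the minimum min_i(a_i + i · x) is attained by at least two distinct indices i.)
Roots: {-5, -2, 3, 5}

Each tropical root is a break point of the lower envelope of the lines y = a_i + i · x (there are 5 lines, with slopes 0, 1, ..., 4). Only the lines that attain the minimum somewhere contribute to roots; other lines are dominated. Here the surviving (envelope) indices are i = 4, i = 3, i = 2, i = 1, i = 0.
Intersections between consecutive envelope lines give the roots: for adjacent envelope indices i < j the intersection is x = (a_i − a_j) / (j − i). Reading off the sorted break points: {-5, -2, 3, 5}.
Verification: at each break x_0, at least two indices attain the minimum of min_i(a_i + i · x_0).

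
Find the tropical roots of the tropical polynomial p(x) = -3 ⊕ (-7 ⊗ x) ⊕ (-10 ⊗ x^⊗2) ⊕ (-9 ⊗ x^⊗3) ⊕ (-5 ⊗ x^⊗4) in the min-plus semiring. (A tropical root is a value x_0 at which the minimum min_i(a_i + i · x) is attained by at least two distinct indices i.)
Roots: {-4, -1, 3, 4}

Each tropical root is a break point of the lower envelope of the lines y = a_i + i · x (there are 5 lines, with slopes 0, 1, ..., 4). Only the lines that attain the minimum somewhere contribute to roots; other lines are dominated. Here the surviving (envelope) indices are i = 4, i = 3, i = 2, i = 1, i = 0.
Intersections between consecutive envelope lines give the roots: for adjacent envelope indices i < j the intersection is x = (a_i − a_j) / (j − i). Reading off the sorted break points: {-4, -1, 3, 4}.
Verification: at each break x_0, at least two indices attain the minimum of min_i(a_i + i · x_0).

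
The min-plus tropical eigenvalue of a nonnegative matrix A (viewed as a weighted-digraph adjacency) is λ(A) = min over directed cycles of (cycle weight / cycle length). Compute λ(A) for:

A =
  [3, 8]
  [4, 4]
λ(A) = 3

Enumerate directed cycles and compute their means (weight / length). Sample:
  cycle 0 → 0: weight = 3, length = 1, mean = 3/1 ≈ 3.000
  cycle 1 → 1: weight = 4, length = 1, mean = 4/1 ≈ 4.000
  cycle 0 → 1 → 0: weight = 12, length = 2, mean = 12/2 ≈ 6.000
  cycle 1 → 0 → 1: weight = 12, length = 2, mean = 12/2 ≈ 6.000
Minimum mean = 3.000, attained e.g. along the cycle 0 → 0 with weight 3 and length 1. So λ(A) = 3/1 = 3.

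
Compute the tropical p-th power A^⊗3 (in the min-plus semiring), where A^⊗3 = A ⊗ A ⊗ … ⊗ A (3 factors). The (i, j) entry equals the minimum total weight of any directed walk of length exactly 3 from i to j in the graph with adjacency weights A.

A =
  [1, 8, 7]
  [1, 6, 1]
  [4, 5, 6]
A^⊗3 =
  [3, 10, 9]
  [3, 10, 7]
  [6, 11, 12]

Each entry (A^⊗3)_ij equals the minimum over all length-3 walks i = v_0 → v_1 → … → v_3 = j of Σ_t A[v_t][v_{t+1}]. For example, for (i, j) = (0, 2) we minimise over 9 possible intermediate vertex sequences; the minimum is 9, attained along the walk 0 → 0 → 0 → 2.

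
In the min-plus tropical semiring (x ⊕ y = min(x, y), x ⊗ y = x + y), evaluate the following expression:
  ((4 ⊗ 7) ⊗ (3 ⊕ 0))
((4 ⊗ 7) ⊗ (3 ⊕ 0)) = 11

Expand innermost to outermost. Recall ⊕ takes the minimum of its arguments and ⊗ takes their sum. Working out the expression ((4 ⊗ 7) ⊗ (3 ⊕ 0)) gives 11.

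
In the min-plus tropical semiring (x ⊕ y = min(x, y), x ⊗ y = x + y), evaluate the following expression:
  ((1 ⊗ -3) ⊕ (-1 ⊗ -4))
((1 ⊗ -3) ⊕ (-1 ⊗ -4)) = -5

Expand innermost to outermost. Recall ⊕ takes the minimum of its arguments and ⊗ takes their sum. Working out the expression ((1 ⊗ -3) ⊕ (-1 ⊗ -4)) gives -5.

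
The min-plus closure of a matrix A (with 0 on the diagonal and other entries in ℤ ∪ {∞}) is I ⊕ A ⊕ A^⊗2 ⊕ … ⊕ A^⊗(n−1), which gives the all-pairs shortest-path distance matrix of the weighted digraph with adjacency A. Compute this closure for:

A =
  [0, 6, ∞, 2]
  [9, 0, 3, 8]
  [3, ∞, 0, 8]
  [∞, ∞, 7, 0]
Closure =
  [0, 6, 9, 2]
  [6, 0, 3, 8]
  [3, 9, 0, 5]
  [10, 16, 7, 0]

This is the Floyd-Warshall all-pairs shortest-path computation. For each intermediate vertex k = 0, 1, …, 3, update dist[i][j] ← min(dist[i][j], dist[i][k] + dist[k][j]). The final matrix gives, for each (i, j), the minimum total weight of any directed path from i to j (possibly empty when i = j).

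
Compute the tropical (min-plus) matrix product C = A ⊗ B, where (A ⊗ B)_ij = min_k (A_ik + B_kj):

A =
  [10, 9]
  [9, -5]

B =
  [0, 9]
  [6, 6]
A ⊗ B =
  [10, 15]
  [1, 1]

Apply the min-plus product entry-by-entry:
  C[0][0] = min over k of (A[0][0] + B[0][0] = 10 + 0 = 10, A[0][1] + B[1][0] = 9 + 6 = 15) = 10 (attained at k = 0)
  C[0][1] = min over k of (A[0][0] + B[0][1] = 10 + 9 = 19, A[0][1] + B[1][1] = 9 + 6 = 15) = 15 (attained at k = 1)
  C[1][0] = min over k of (A[1][0] + B[0][0] = 9 + 0 = 9, A[1][1] + B[1][0] = -5 + 6 = 1) = 1 (attained at k = 1)
  C[1][1] = min over k of (A[1][0] + B[0][1] = 9 + 9 = 18, A[1][1] + B[1][1] = -5 + 6 = 1) = 1 (attained at k = 1)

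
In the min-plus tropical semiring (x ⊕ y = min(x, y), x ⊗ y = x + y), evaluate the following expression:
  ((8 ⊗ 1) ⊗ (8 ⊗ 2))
((8 ⊗ 1) ⊗ (8 ⊗ 2)) = 19

Expand innermost to outermost. Recall ⊕ takes the minimum of its arguments and ⊗ takes their sum. Working out the expression ((8 ⊗ 1) ⊗ (8 ⊗ 2)) gives 19.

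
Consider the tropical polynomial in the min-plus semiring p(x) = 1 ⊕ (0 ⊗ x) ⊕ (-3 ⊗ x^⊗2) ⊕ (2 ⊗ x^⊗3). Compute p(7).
p(7) = 1

A tropical monomial a ⊗ x^⊗i evaluates to a + i · x. Evaluating each term at x = 7:
  Term 0 contributes 1 + 0 · 7 = 1
  Term 1 contributes 0 + 1 · 7 = 7
  Term 2 contributes -3 + 2 · 7 = 11
  Term 3 contributes 2 + 3 · 7 = 23
p(7) = ⊕ of these = min[1, 7, 11, 23] = 1.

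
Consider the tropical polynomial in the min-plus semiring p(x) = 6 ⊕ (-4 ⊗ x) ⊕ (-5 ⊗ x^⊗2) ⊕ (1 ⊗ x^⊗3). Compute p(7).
p(7) = 3

A tropical monomial a ⊗ x^⊗i evaluates to a + i · x. Evaluating each term at x = 7:
  Term 0 contributes 6 + 0 · 7 = 6
  Term 1 contributes -4 + 1 · 7 = 3
  Term 2 contributes -5 + 2 · 7 = 9
  Term 3 contributes 1 + 3 · 7 = 22
p(7) = ⊕ of these = min[6, 3, 9, 22] = 3.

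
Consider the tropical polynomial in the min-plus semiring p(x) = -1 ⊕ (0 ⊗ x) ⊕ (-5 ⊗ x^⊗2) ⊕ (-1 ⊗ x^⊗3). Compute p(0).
p(0) = -5

A tropical monomial a ⊗ x^⊗i evaluates to a + i · x. Evaluating each term at x = 0:
  Term 0 contributes -1 + 0 · 0 = -1
  Term 1 contributes 0 + 1 · 0 = 0
  Term 2 contributes -5 + 2 · 0 = -5
  Term 3 contributes -1 + 3 · 0 = -1
p(0) = ⊕ of these = min[-1, 0, -5, -1] = -5.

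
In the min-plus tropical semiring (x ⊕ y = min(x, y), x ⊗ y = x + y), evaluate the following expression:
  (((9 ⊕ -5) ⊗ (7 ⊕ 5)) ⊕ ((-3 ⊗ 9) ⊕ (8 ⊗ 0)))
(((9 ⊕ -5) ⊗ (7 ⊕ 5)) ⊕ ((-3 ⊗ 9) ⊕ (8 ⊗ 0))) = 0

Expand innermost to outermost. Recall ⊕ takes the minimum of its arguments and ⊗ takes their sum. Working out the expression (((9 ⊕ -5) ⊗ (7 ⊕ 5)) ⊕ ((-3 ⊗ 9) ⊕ (8 ⊗ 0))) gives 0.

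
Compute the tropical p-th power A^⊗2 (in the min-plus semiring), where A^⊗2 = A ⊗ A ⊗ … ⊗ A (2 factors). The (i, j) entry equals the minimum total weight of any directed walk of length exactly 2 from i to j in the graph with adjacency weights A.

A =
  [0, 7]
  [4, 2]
A^⊗2 =
  [0, 7]
  [4, 4]

Each entry (A^⊗2)_ij equals the minimum over all length-2 walks i = v_0 → v_1 → … → v_2 = j of Σ_t A[v_t][v_{t+1}]. For example, for (i, j) = (0, 1) we minimise over 2 possible intermediate vertex sequences; the minimum is 7, attained along the walk 0 → 0 → 1.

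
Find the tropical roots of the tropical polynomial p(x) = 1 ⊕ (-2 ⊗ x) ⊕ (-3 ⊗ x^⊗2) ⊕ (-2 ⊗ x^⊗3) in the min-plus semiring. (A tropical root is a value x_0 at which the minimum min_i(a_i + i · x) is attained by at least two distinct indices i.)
Roots: {-1, 1, 3}

Each tropical root is a break point of the lower envelope of the lines y = a_i + i · x (there are 4 lines, with slopes 0, 1, ..., 3). Only the lines that attain the minimum somewhere contribute to roots; other lines are dominated. Here the surviving (envelope) indices are i = 3, i = 2, i = 1, i = 0.
Intersections between consecutive envelope lines give the roots: for adjacent envelope indices i < j the intersection is x = (a_i − a_j) / (j − i). Reading off the sorted break points: {-1, 1, 3}.
Verification: at each break x_0, at least two indices attain the minimum of min_i(a_i + i · x_0).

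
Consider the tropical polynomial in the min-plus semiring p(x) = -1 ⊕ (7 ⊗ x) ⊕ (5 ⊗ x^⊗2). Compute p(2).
p(2) = -1

A tropical monomial a ⊗ x^⊗i evaluates to a + i · x. Evaluating each term at x = 2:
  Term 0 contributes -1 + 0 · 2 = -1
  Term 1 contributes 7 + 1 · 2 = 9
  Term 2 contributes 5 + 2 · 2 = 9
p(2) = ⊕ of these = min[-1, 9, 9] = -1.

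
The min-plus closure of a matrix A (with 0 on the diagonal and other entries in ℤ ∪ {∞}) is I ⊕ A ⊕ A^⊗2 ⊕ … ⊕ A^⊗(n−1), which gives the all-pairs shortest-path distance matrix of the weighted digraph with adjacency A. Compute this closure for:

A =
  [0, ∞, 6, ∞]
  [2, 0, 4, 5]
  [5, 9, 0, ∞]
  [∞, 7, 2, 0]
Closure =
  [0, 15, 6, 20]
  [2, 0, 4, 5]
  [5, 9, 0, 14]
  [7, 7, 2, 0]

This is the Floyd-Warshall all-pairs shortest-path computation. For each intermediate vertex k = 0, 1, …, 3, update dist[i][j] ← min(dist[i][j], dist[i][k] + dist[k][j]). The final matrix gives, for each (i, j), the minimum total weight of any directed path from i to j (possibly empty when i = j).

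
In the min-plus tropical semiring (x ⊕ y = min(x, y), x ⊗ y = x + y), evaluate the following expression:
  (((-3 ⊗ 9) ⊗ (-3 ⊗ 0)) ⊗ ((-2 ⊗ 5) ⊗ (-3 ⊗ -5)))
(((-3 ⊗ 9) ⊗ (-3 ⊗ 0)) ⊗ ((-2 ⊗ 5) ⊗ (-3 ⊗ -5))) = -2

Expand innermost to outermost. Recall ⊕ takes the minimum of its arguments and ⊗ takes their sum. Working out the expression (((-3 ⊗ 9) ⊗ (-3 ⊗ 0)) ⊗ ((-2 ⊗ 5) ⊗ (-3 ⊗ -5))) gives -2.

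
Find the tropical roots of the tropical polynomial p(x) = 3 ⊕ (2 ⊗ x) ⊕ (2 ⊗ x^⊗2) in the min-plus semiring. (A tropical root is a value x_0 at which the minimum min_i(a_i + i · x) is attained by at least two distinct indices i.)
Roots: {0, 1}

Each tropical root is a break point of the lower envelope of the lines y = a_i + i · x (there are 3 lines, with slopes 0, 1, ..., 2). Only the lines that attain the minimum somewhere contribute to roots; other lines are dominated. Here the surviving (envelope) indices are i = 2, i = 1, i = 0.
Intersections between consecutive envelope lines give the roots: for adjacent envelope indices i < j the intersection is x = (a_i − a_j) / (j − i). Reading off the sorted break points: {0, 1}.
Verification: at each break x_0, at least two indices attain the minimum of min_i(a_i + i · x_0).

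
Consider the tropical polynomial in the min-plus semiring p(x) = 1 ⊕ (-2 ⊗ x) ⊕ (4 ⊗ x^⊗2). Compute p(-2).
p(-2) = -4

A tropical monomial a ⊗ x^⊗i evaluates to a + i · x. Evaluating each term at x = -2:
  Term 0 contributes 1 + 0 · -2 = 1
  Term 1 contributes -2 + 1 · -2 = -4
  Term 2 contributes 4 + 2 · -2 = 0
p(-2) = ⊕ of these = min[1, -4, 0] = -4.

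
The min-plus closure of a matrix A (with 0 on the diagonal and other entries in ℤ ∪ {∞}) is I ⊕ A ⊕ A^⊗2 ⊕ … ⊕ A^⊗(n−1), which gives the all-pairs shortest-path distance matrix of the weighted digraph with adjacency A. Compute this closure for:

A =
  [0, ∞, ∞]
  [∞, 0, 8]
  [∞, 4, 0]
Closure =
  [0, ∞, ∞]
  [∞, 0, 8]
  [∞, 4, 0]

This is the Floyd-Warshall all-pairs shortest-path computation. For each intermediate vertex k = 0, 1, …, 2, update dist[i][j] ← min(dist[i][j], dist[i][k] + dist[k][j]). The final matrix gives, for each (i, j), the minimum total weight of any directed path from i to j (possibly empty when i = j).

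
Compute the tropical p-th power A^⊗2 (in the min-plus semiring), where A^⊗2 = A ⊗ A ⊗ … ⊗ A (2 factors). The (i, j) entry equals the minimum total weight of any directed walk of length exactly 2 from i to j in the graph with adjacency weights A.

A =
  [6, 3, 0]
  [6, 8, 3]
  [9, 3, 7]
A^⊗2 =
  [9, 3, 6]
  [12, 6, 6]
  [9, 10, 6]

Each entry (A^⊗2)_ij equals the minimum over all length-2 walks i = v_0 → v_1 → … → v_2 = j of Σ_t A[v_t][v_{t+1}]. For example, for (i, j) = (0, 2) we minimise over 3 possible intermediate vertex sequences; the minimum is 6, attained along the walk 0 → 0 → 2.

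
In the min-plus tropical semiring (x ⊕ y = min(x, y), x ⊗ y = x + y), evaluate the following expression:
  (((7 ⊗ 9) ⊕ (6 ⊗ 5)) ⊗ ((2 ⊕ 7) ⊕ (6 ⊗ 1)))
(((7 ⊗ 9) ⊕ (6 ⊗ 5)) ⊗ ((2 ⊕ 7) ⊕ (6 ⊗ 1))) = 13

Expand innermost to outermost. Recall ⊕ takes the minimum of its arguments and ⊗ takes their sum. Working out the expression (((7 ⊗ 9) ⊕ (6 ⊗ 5)) ⊗ ((2 ⊕ 7) ⊕ (6 ⊗ 1))) gives 13.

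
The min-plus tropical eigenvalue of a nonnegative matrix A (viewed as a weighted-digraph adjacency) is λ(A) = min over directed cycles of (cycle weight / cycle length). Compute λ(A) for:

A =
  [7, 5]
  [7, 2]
λ(A) = 2

Enumerate directed cycles and compute their means (weight / length). Sample:
  cycle 0 → 0: weight = 7, length = 1, mean = 7/1 ≈ 7.000
  cycle 1 → 1: weight = 2, length = 1, mean = 2/1 ≈ 2.000
  cycle 0 → 1 → 0: weight = 12, length = 2, mean = 12/2 ≈ 6.000
  cycle 1 → 0 → 1: weight = 12, length = 2, mean = 12/2 ≈ 6.000
Minimum mean = 2.000, attained e.g. along the cycle 1 → 1 with weight 2 and length 1. So λ(A) = 2/1 = 2.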